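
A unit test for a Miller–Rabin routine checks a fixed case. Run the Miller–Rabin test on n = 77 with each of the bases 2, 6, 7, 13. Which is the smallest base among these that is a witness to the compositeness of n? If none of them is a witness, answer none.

2

n − 1 = 76 = 2^2 · 19, so s = 2 and d = 19.
Base 2: x_0 = 2^19 mod 77 = 72. x_0 is neither 1 nor 76, so continue squaring. x_1 = 72^2 mod 77 = 25. Reached i = s−1 = 1 without hitting −1: 2 is a Miller–Rabin witness and 77 is composite.
Base 6: x_0 = 6^19 mod 77 = 13. x_0 is neither 1 nor 76, so continue squaring. x_1 = 13^2 mod 77 = 15. Reached i = s−1 = 1 without hitting −1: 6 is a Miller–Rabin witness and 77 is composite.
Base 7: x_0 = 7^19 mod 77 = 63. x_0 is neither 1 nor 76, so continue squaring. x_1 = 63^2 mod 77 = 42. Reached i = s−1 = 1 without hitting −1: 7 is a Miller–Rabin witness and 77 is composite.
Base 13: x_0 = 13^19 mod 77 = 6. x_0 is neither 1 nor 76, so continue squaring. x_1 = 6^2 mod 77 = 36. Reached i = s−1 = 1 without hitting −1: 13 is a Miller–Rabin witness and 77 is composite.
The smallest witness among the given bases is 2.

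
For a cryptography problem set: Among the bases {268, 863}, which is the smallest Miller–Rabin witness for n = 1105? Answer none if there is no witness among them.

n − 1 = 1104 = 2^4 · 69, so s = 4 and d = 69.
Base 268: x_0 = 268^69 mod 1105 = 268. x_0 is neither 1 nor 1104, so continue squaring. x_1 = 268^2 mod 1105 = 1104. x_1 ≡ −1, so 268 is not a witness.
Base 863: x_0 = 863^69 mod 1105 = 863. x_0 is neither 1 nor 1104, so continue squaring. x_1 = 863^2 mod 1105 = 1104. x_1 ≡ −1, so 863 is not a witness.
No listed base is a witness for 1105.

none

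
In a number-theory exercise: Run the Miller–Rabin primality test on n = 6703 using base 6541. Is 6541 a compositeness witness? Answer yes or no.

n − 1 = 6702 = 2^1 · 3351, so s = 1 and d = 3351.
x_0 = 6541^3351 mod 6703 = 6702.
x_0 = 6702 ≡ −1, so 6541 is not a witness.

no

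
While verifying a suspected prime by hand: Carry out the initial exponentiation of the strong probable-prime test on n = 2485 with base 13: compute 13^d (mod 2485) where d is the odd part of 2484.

n − 1 = 2484 = 2^2 · 621, so s = 2 and d = 621.
By repeated squaring, 13^621 ≡ 1623 (mod 2485).

1623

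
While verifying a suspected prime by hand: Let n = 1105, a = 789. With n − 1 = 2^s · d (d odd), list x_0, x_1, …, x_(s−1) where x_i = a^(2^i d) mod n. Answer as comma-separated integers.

n − 1 = 1104 = 2^4 · 69, so s = 4 and d = 69.
x_0 = 789^69 mod 1105 = 79.
x_1 = 79^2 mod 1105 = 716.
x_2 = 716^2 mod 1105 = 1041.
x_3 = 1041^2 mod 1105 = 781.

79, 716, 1041, 781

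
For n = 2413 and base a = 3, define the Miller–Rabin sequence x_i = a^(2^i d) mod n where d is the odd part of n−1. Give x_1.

2034

n − 1 = 2412 = 2^2 · 603, so s = 2 and d = 603.
x_0 = 3^603 mod 2413 = 873.
x_1 = 873^2 mod 2413 = 2034.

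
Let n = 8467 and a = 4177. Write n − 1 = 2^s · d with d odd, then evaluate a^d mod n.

1

n − 1 = 8466 = 2^1 · 4233, so s = 1 and d = 4233.
4177^4233 mod 8467 = 1.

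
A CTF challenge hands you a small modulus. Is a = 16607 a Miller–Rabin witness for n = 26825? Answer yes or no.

n − 1 = 26824 = 2^3 · 3353, so s = 3 and d = 3353.
x_0 = 16607^3353 mod 26825 = 8282.
x_0 is neither 1 nor 26824, so continue squaring.
x_1 = 8282^2 mod 26825 = 26824.
x_1 ≡ −1, so 16607 is not a witness.

no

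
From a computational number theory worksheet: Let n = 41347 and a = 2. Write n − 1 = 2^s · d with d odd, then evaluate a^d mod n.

12994

n − 1 = 41346 = 2^1 · 20673, so s = 1 and d = 20673.
2^20673 mod 41347 = 12994.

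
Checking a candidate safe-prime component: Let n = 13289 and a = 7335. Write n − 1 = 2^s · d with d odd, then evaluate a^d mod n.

3822

n − 1 = 13288 = 2^3 · 1661, so s = 3 and d = 1661.
7335^1661 mod 13289 = 3822.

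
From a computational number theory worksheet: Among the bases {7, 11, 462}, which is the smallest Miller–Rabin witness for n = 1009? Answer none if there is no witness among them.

none

n − 1 = 1008 = 2^4 · 63, so s = 4 and d = 63.
Base 7: x_0 = 7^63 mod 1009 = 469. x_0 is neither 1 nor 1008, so continue squaring. x_1 = 469^2 mod 1009 = 1008. x_1 ≡ −1, so 7 is not a witness.
Base 11: x_0 = 11^63 mod 1009 = 179. x_0 is neither 1 nor 1008, so continue squaring. x_1 = 179^2 mod 1009 = 762. x_2 = 762^2 mod 1009 = 469. x_3 = 469^2 mod 1009 = 1008. x_3 ≡ −1, so 11 is not a witness.
Base 462: x_0 = 462^63 mod 1009 = 179. x_0 is neither 1 nor 1008, so continue squaring. x_1 = 179^2 mod 1009 = 762. x_2 = 762^2 mod 1009 = 469. x_3 = 469^2 mod 1009 = 1008. x_3 ≡ −1, so 462 is not a witness.
No listed base is a witness for 1009.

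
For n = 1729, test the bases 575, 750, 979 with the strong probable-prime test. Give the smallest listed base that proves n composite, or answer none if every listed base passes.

n − 1 = 1728 = 2^6 · 27, so s = 6 and d = 27.
Base 575: x_0 = 575^27 mod 1729 = 1. x_0 = 1, so 575 is not a witness.
Base 750: x_0 = 750^27 mod 1729 = 1. x_0 = 1, so 750 is not a witness.
Base 979: x_0 = 979^27 mod 1729 = 1728. x_0 = 1728 ≡ −1, so 979 is not a witness.
No listed base is a witness for 1729.

none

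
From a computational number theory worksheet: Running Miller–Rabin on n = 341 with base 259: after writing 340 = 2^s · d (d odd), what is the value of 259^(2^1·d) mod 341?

n − 1 = 340 = 2^2 · 85, so s = 2 and d = 85.
x_0 = 259^85 mod 341 = 274.
x_1 = 274^2 mod 341 = 56.

56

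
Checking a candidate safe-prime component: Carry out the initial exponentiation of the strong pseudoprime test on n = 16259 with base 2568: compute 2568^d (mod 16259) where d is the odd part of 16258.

5872

n − 1 = 16258 = 2^1 · 8129, so s = 1 and d = 8129.
2568^8129 mod 16259 = 5872.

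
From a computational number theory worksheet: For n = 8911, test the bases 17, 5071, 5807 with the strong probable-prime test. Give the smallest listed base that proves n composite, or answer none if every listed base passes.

n − 1 = 8910 = 2^1 · 4455, so s = 1 and d = 4455.
Base 17: x_0 = 17^4455 mod 8911 = 2547. x_0 ∉ {1, 8910} and s = 1, so 17 is a Miller–Rabin witness and 8911 is composite.
Base 5071: x_0 = 5071^4455 mod 8911 = 2813. x_0 ∉ {1, 8910} and s = 1, so 5071 is a Miller–Rabin witness and 8911 is composite.
Base 5807: x_0 = 5807^4455 mod 8911 = 6364. x_0 ∉ {1, 8910} and s = 1, so 5807 is a Miller–Rabin witness and 8911 is composite.
The smallest witness among the given bases is 17.

17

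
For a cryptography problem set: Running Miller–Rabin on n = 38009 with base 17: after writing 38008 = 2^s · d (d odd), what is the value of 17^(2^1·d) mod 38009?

n − 1 = 38008 = 2^3 · 4751, so s = 3 and d = 4751.
Repeated squaring mod 38009: 17^1 ≡ 17, 17^2 ≡ 289, 17^4 ≡ 7503, 17^8 ≡ 3680, 17^16 ≡ 11196, 17^32 ≡ 34743, 17^64 ≡ 24236, 17^128 ≡ 30619, 17^256 ≡ 31176, 17^512 ≡ 14837, 17^1024 ≡ 26450, 17^2048 ≡ 8846, 17^4096 ≡ 29194.
4751 = 4096 + 512 + 128 + 8 + 4 + 2 + 1, so 17^4751 ≡ 29194·14837·30619·3680·7503·289·17 ≡ 31723 (mod 38009).
x_0 = 31723.
x_1 = 31723^2 mod 38009 = 22445.

22445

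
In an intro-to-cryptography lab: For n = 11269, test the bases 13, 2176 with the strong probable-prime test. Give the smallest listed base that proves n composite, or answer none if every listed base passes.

13

n − 1 = 11268 = 2^2 · 2817, so s = 2 and d = 2817.
Base 13: x_0 = 13^2817 mod 11269 = 10261. x_0 is neither 1 nor 11268, so continue squaring. x_1 = 10261^2 mod 11269 = 1854. Reached i = s−1 = 1 without hitting −1: 13 is a Miller–Rabin witness and 11269 is composite.
Base 2176: x_0 = 2176^2817 mod 11269 = 6921. x_0 is neither 1 nor 11268, so continue squaring. x_1 = 6921^2 mod 11269 = 6991. Reached i = s−1 = 1 without hitting −1: 2176 is a Miller–Rabin witness and 11269 is composite.
The smallest witness among the given bases is 13.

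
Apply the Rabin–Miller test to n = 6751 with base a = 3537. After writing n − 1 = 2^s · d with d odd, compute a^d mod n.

n − 1 = 6750 = 2^1 · 3375, so s = 1 and d = 3375.
Repeated squaring mod 6751: 3537^1 ≡ 3537, 3537^2 ≡ 766, 3537^4 ≡ 6170, 3537^8 ≡ 11, 3537^16 ≡ 121, 3537^32 ≡ 1139, 3537^64 ≡ 1129, 3537^128 ≡ 5453, 3537^256 ≡ 3805, 3537^512 ≡ 3881, 3537^1024 ≡ 680, 3537^2048 ≡ 3332.
3375 = 2048 + 1024 + 256 + 32 + 8 + 4 + 2 + 1, so 3537^3375 ≡ 3332·680·3805·1139·11·6170·766·3537 ≡ 5730 (mod 6751).

5730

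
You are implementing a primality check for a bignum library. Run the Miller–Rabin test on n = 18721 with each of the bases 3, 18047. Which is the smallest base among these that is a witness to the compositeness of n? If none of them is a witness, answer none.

none

n − 1 = 18720 = 2^5 · 585, so s = 5 and d = 585.
Base 3: x_0 = 3^585 mod 18721 = 962. x_0 is neither 1 nor 18720, so continue squaring. x_1 = 962^2 mod 18721 = 8115. x_2 = 8115^2 mod 18721 = 11468. x_3 = 11468^2 mod 18721 = 18720. x_3 ≡ −1, so 3 is not a witness.
Base 18047: x_0 = 18047^585 mod 18721 = 8469. x_0 is neither 1 nor 18720, so continue squaring. x_1 = 8469^2 mod 18721 = 3810. x_2 = 3810^2 mod 18721 = 7325. x_3 = 7325^2 mod 18721 = 1239. x_4 = 1239^2 mod 18721 = 18720. x_4 ≡ −1, so 18047 is not a witness.
No listed base is a witness for 18721.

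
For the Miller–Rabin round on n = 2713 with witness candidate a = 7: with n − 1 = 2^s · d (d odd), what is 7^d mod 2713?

1826

n − 1 = 2712 = 2^3 · 339, so s = 3 and d = 339.
7^339 mod 2713 = 1826.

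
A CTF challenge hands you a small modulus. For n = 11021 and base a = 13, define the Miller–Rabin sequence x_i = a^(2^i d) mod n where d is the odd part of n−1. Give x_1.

9542

n − 1 = 11020 = 2^2 · 2755, so s = 2 and d = 2755.
x_0 = 13^2755 mod 11021 = 10519.
x_1 = 10519^2 mod 11021 = 9542.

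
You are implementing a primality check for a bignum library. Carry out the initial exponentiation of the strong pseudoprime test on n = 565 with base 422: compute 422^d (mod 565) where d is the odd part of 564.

n − 1 = 564 = 2^2 · 141, so s = 2 and d = 141.
422^141 mod 565 = 422.

422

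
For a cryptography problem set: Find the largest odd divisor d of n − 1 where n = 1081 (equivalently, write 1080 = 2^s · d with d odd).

135

Halving: 1080 → 540 → 270 → 135; 135 is odd.
So 1080 = 2^3 · 135.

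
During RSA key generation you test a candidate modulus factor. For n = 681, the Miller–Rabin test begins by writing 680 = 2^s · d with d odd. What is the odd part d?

Halving: 680 → 340 → 170 → 85; 85 is odd.
So 680 = 2^3 · 85.

85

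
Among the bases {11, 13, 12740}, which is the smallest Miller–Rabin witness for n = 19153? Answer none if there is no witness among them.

11

n − 1 = 19152 = 2^4 · 1197, so s = 4 and d = 1197.
Base 11: x_0 = 11^1197 mod 19153 = 13645. x_0 is neither 1 nor 19152, so continue squaring. x_1 = 13645^2 mod 19153 = 18865. x_2 = 18865^2 mod 19153 = 6332. x_3 = 6332^2 mod 19153 = 6995. Reached i = s−1 = 3 without hitting −1: 11 is a Miller–Rabin witness and 19153 is composite.
Base 13: x_0 = 13^1197 mod 19153 = 3592. x_0 is neither 1 nor 19152, so continue squaring. x_1 = 3592^2 mod 19153 = 12495. x_2 = 12495^2 mod 19153 = 8922. x_3 = 8922^2 mod 19153 = 2216. Reached i = s−1 = 3 without hitting −1: 13 is a Miller–Rabin witness and 19153 is composite.
Base 12740: x_0 = 12740^1197 mod 19153 = 12905. x_0 is neither 1 nor 19152, so continue squaring. x_1 = 12905^2 mod 19153 = 3690. x_2 = 3690^2 mod 19153 = 17470. x_3 = 17470^2 mod 19153 = 16998. Reached i = s−1 = 3 without hitting −1: 12740 is a Miller–Rabin witness and 19153 is composite.
The smallest witness among the given bases is 11.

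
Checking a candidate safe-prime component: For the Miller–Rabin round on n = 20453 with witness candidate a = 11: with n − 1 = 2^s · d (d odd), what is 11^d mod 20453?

n − 1 = 20452 = 2^2 · 5113, so s = 2 and d = 5113.
11^5113 mod 20453 = 19585.

19585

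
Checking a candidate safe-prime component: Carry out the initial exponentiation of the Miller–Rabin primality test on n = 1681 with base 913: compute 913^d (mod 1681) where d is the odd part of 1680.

776

n − 1 = 1680 = 2^4 · 105, so s = 4 and d = 105.
By repeated squaring, 913^105 ≡ 776 (mod 1681).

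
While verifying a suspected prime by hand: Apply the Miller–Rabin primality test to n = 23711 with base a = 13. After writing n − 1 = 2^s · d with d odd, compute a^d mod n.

n − 1 = 23710 = 2^1 · 11855, so s = 1 and d = 11855.
13^11855 mod 23711 = 11442.

11442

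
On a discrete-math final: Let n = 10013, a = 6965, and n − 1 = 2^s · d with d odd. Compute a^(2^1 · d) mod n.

2344

n − 1 = 10012 = 2^2 · 2503, so s = 2 and d = 2503.
Repeated squaring mod 10013: 6965^1 ≡ 6965, 6965^2 ≡ 8253, 6965^4 ≡ 3583, 6965^8 ≡ 1223, 6965^16 ≡ 3792, 6965^32 ≡ 596, 6965^64 ≡ 4761, 6965^128 ≡ 7702, 6965^256 ≡ 3792, 6965^512 ≡ 596, 6965^1024 ≡ 4761, 6965^2048 ≡ 7702.
2503 = 2048 + 256 + 128 + 64 + 4 + 2 + 1, so 6965^2503 ≡ 7702·3792·7702·4761·3583·8253·6965 ≡ 9663 (mod 10013).
x_0 = 9663.
x_1 = 9663^2 mod 10013 = 2344.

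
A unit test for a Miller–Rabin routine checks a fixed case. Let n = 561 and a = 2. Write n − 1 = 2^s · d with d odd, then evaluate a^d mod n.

263

n − 1 = 560 = 2^4 · 35, so s = 4 and d = 35.
2^35 mod 561 = 263.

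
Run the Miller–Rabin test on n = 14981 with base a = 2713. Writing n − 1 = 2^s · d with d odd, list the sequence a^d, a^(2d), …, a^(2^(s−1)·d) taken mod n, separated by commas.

5894, 13278

n − 1 = 14980 = 2^2 · 3745, so s = 2 and d = 3745.
x_0 = 2713^3745 mod 14981 = 5894.
x_1 = 5894^2 mod 14981 = 13278.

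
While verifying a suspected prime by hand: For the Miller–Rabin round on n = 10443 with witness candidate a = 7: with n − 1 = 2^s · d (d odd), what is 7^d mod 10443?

7264

n − 1 = 10442 = 2^1 · 5221, so s = 1 and d = 5221.
7^5221 mod 10443 = 7264.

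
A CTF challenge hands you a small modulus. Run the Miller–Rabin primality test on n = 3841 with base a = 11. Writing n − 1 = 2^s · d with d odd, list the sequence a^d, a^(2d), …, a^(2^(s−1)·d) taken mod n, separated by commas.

n − 1 = 3840 = 2^8 · 15, so s = 8 and d = 15.
x_0 = 11^15 mod 3841 = 1551.
x_1 = 1551^2 mod 3841 = 1135.
x_2 = 1135^2 mod 3841 = 1490.
x_3 = 1490^2 mod 3841 = 2.
x_4 = 2^2 mod 3841 = 4.
x_5 = 4^2 mod 3841 = 16.
x_6 = 16^2 mod 3841 = 256.
x_7 = 256^2 mod 3841 = 239.

1551, 1135, 1490, 2, 4, 16, 256, 239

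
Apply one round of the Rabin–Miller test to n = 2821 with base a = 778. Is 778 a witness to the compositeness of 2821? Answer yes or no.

yes

n − 1 = 2820 = 2^2 · 705, so s = 2 and d = 705.
x_0 = 778^705 mod 2821 = 1828.
x_0 is neither 1 nor 2820, so continue squaring.
x_1 = 1828^2 mod 2821 = 1520.
Reached i = s−1 = 1 without hitting −1: 778 is a Miller–Rabin witness and 2821 is composite.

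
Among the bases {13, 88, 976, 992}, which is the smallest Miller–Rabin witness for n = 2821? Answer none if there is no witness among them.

n − 1 = 2820 = 2^2 · 705, so s = 2 and d = 705.
Base 13: x_0 = 13^705 mod 2821 = 650. x_0 is neither 1 nor 2820, so continue squaring. x_1 = 650^2 mod 2821 = 2171. Reached i = s−1 = 1 without hitting −1: 13 is a Miller–Rabin witness and 2821 is composite.
Base 88: x_0 = 88^705 mod 2821 = 1611. x_0 is neither 1 nor 2820, so continue squaring. x_1 = 1611^2 mod 2821 = 1. x_1 = 1 but x_0 ≠ ±1, a nontrivial square root of 1 — 88 is a witness and 2821 is composite.
Base 976: x_0 = 976^705 mod 2821 = 1301. x_0 is neither 1 nor 2820, so continue squaring. x_1 = 1301^2 mod 2821 = 1. x_1 = 1 but x_0 ≠ ±1, a nontrivial square root of 1 — 976 is a witness and 2821 is composite.
Base 992: x_0 = 992^705 mod 2821 = 1364. x_0 is neither 1 nor 2820, so continue squaring. x_1 = 1364^2 mod 2821 = 1457. Reached i = s−1 = 1 without hitting −1: 992 is a Miller–Rabin witness and 2821 is composite.
The smallest witness among the given bases is 13.

13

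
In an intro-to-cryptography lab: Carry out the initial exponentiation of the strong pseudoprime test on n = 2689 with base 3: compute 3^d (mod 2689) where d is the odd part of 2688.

n − 1 = 2688 = 2^7 · 21, so s = 7 and d = 21.
3^21 mod 2689 = 686.

686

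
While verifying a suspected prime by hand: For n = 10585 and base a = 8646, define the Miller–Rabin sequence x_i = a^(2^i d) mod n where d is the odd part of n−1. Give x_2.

1

n − 1 = 10584 = 2^3 · 1323, so s = 3 and d = 1323.
x_0 = 8646^1323 mod 10585 = 1826.
x_1 = 1826^2 mod 10585 = 1.
x_2 = 1^2 mod 10585 = 1.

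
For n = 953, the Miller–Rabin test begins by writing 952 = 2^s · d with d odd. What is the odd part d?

Halving: 952 → 476 → 238 → 119; 119 is odd.
So 952 = 2^3 · 119.

119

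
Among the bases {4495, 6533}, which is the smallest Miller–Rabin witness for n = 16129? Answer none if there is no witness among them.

none

n − 1 = 16128 = 2^8 · 63, so s = 8 and d = 63.
Base 4495: x_0 = 4495^63 mod 16129 = 1. x_0 = 1, so 4495 is not a witness.
Base 6533: x_0 = 6533^63 mod 16129 = 16128. x_0 = 16128 ≡ −1, so 6533 is not a witness.
No listed base is a witness for 16129.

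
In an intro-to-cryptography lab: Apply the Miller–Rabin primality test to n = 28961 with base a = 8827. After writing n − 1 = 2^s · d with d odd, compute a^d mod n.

n − 1 = 28960 = 2^5 · 905, so s = 5 and d = 905.
Repeated squaring mod 28961: 8827^1 ≡ 8827, 8827^2 ≡ 10839, 8827^4 ≡ 18105, 8827^8 ≡ 10427, 8827^16 ≡ 2735, 8827^32 ≡ 8287, 8827^64 ≡ 7838, 8827^128 ≡ 7963, 8827^256 ≡ 13740, 8827^512 ≡ 19802.
905 = 512 + 256 + 128 + 8 + 1, so 8827^905 ≡ 19802·13740·7963·10427·8827 ≡ 11631 (mod 28961).

11631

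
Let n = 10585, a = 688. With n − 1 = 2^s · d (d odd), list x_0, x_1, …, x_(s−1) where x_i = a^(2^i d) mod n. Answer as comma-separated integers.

302, 6524, 291

n − 1 = 10584 = 2^3 · 1323, so s = 3 and d = 1323.
x_0 = 688^1323 mod 10585 = 302.
x_1 = 302^2 mod 10585 = 6524.
x_2 = 6524^2 mod 10585 = 291.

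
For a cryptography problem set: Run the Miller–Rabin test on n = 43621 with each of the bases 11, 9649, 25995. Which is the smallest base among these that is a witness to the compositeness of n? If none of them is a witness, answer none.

11

n − 1 = 43620 = 2^2 · 10905, so s = 2 and d = 10905.
Base 11: x_0 = 11^10905 mod 43621 = 19597. x_0 is neither 1 nor 43620, so continue squaring. x_1 = 19597^2 mod 43621 = 3125. Reached i = s−1 = 1 without hitting −1: 11 is a Miller–Rabin witness and 43621 is composite.
Base 9649: x_0 = 9649^10905 mod 43621 = 41629. x_0 is neither 1 nor 43620, so continue squaring. x_1 = 41629^2 mod 43621 = 42174. Reached i = s−1 = 1 without hitting −1: 9649 is a Miller–Rabin witness and 43621 is composite.
Base 25995: x_0 = 25995^10905 mod 43621 = 31682. x_0 is neither 1 nor 43620, so continue squaring. x_1 = 31682^2 mod 43621 = 29914. Reached i = s−1 = 1 without hitting −1: 25995 is a Miller–Rabin witness and 43621 is composite.
The smallest witness among the given bases is 11.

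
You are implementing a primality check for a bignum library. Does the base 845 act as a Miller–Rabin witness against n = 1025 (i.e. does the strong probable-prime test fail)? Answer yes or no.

yes

n − 1 = 1024 = 2^10 · 1, so s = 10 and d = 1.
x_0 = 845^1 mod 1025 = 845.
x_0 is neither 1 nor 1024, so continue squaring.
x_1 = 845^2 mod 1025 = 625.
x_2 = 625^2 mod 1025 = 100.
x_3 = 100^2 mod 1025 = 775.
x_4 = 775^2 mod 1025 = 1000.
x_5 = 1000^2 mod 1025 = 625.
x_6 = 625^2 mod 1025 = 100.
x_7 = 100^2 mod 1025 = 775.
x_8 = 775^2 mod 1025 = 1000.
x_9 = 1000^2 mod 1025 = 625.
Reached i = s−1 = 9 without hitting −1: 845 is a Miller–Rabin witness and 1025 is composite.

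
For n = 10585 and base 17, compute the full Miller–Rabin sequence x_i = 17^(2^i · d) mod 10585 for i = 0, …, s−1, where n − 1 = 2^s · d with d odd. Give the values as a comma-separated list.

4913, 3769, 291

n − 1 = 10584 = 2^3 · 1323, so s = 3 and d = 1323.
x_0 = 17^1323 mod 10585 = 4913.
x_1 = 4913^2 mod 10585 = 3769.
x_2 = 3769^2 mod 10585 = 291.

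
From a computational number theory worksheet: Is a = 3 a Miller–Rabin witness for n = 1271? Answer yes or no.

yes

n − 1 = 1270 = 2^1 · 635, so s = 1 and d = 635.
Repeated squaring mod 1271: 3^1 ≡ 3, 3^2 ≡ 9, 3^4 ≡ 81, 3^8 ≡ 206, 3^16 ≡ 493, 3^32 ≡ 288, 3^64 ≡ 329, 3^128 ≡ 206, 3^256 ≡ 493, 3^512 ≡ 288.
635 = 512 + 64 + 32 + 16 + 8 + 2 + 1, so 3^635 ≡ 288·329·288·493·206·9·3 ≡ 150 (mod 1271).
x_0 = 3^635 mod 1271 = 150.
x_0 ∉ {1, 1270} and s = 1, so 3 is a Miller–Rabin witness and 1271 is composite.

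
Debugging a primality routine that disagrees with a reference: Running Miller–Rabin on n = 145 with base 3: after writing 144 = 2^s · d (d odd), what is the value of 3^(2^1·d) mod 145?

64

n − 1 = 144 = 2^4 · 9, so s = 4 and d = 9.
x_0 = 3^9 mod 145 = 108.
x_1 = 108^2 mod 145 = 64.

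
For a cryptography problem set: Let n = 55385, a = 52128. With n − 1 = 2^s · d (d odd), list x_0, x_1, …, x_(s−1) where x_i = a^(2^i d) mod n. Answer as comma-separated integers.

n − 1 = 55384 = 2^3 · 6923, so s = 3 and d = 6923.
x_0 = 52128^6923 mod 55385 = 12737.
x_1 = 12737^2 mod 55385 = 8504.
x_2 = 8504^2 mod 55385 = 40591.

12737, 8504, 40591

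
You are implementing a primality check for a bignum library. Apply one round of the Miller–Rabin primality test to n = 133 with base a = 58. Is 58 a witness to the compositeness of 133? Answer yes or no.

n − 1 = 132 = 2^2 · 33, so s = 2 and d = 33.
Repeated squaring mod 133: 58^1 ≡ 58, 58^2 ≡ 39, 58^4 ≡ 58, 58^8 ≡ 39, 58^16 ≡ 58, 58^32 ≡ 39.
33 = 32 + 1, so 58^33 ≡ 39·58 ≡ 1 (mod 133).
x_0 = 58^33 mod 133 = 1.
x_0 = 1, so 58 is not a witness.

no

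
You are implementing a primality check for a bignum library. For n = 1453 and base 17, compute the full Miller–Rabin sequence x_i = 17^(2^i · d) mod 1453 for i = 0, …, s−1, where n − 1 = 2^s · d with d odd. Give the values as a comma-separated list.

n − 1 = 1452 = 2^2 · 363, so s = 2 and d = 363.
x_0 = 17^363 mod 1453 = 1452.
x_1 = 1452^2 mod 1453 = 1.

1452, 1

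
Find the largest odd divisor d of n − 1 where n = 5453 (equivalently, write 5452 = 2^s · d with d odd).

1363

Halving: 5452 → 2726 → 1363; 1363 is odd.
So 5452 = 2^2 · 1363.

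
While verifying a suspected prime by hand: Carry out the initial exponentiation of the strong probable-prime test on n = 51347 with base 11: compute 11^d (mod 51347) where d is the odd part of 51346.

1

n − 1 = 51346 = 2^1 · 25673, so s = 1 and d = 25673.
Repeated squaring mod 51347: 11^1 ≡ 11, 11^2 ≡ 121, 11^4 ≡ 14641, 11^8 ≡ 36503, 11^16 ≡ 14359, 11^32 ≡ 22676, 11^64 ≡ 12118, 11^128 ≡ 44851, 11^256 ≡ 42129, 11^512 ≡ 43586, 11^1024 ≡ 3090, 11^2048 ≡ 48905, 11^4096 ≡ 7112, 11^8192 ≡ 3749, 11^16384 ≡ 37270.
25673 = 16384 + 8192 + 1024 + 64 + 8 + 1, so 11^25673 ≡ 37270·3749·3090·12118·36503·11 ≡ 1 (mod 51347).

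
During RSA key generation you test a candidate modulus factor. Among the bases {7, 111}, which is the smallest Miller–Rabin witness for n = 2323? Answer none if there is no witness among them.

n − 1 = 2322 = 2^1 · 1161, so s = 1 and d = 1161.
Base 7: x_0 = 7^1161 mod 2323 = 1767. x_0 ∉ {1, 2322} and s = 1, so 7 is a Miller–Rabin witness and 2323 is composite.
Base 111: x_0 = 111^1161 mod 2323 = 1424. x_0 ∉ {1, 2322} and s = 1, so 111 is a Miller–Rabin witness and 2323 is composite.
The smallest witness among the given bases is 7.

7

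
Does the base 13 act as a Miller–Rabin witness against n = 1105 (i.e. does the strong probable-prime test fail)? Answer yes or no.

n − 1 = 1104 = 2^4 · 69, so s = 4 and d = 69.
x_0 = 13^69 mod 1105 = 13.
x_0 is neither 1 nor 1104, so continue squaring.
x_1 = 13^2 mod 1105 = 169.
x_2 = 169^2 mod 1105 = 936.
x_3 = 936^2 mod 1105 = 936.
Reached i = s−1 = 3 without hitting −1: 13 is a Miller–Rabin witness and 1105 is composite.

yes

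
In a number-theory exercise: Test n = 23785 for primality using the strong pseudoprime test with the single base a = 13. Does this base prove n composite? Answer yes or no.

yes

n − 1 = 23784 = 2^3 · 2973, so s = 3 and d = 2973.
x_0 = 13^2973 mod 23785 = 10103.
x_0 is neither 1 nor 23784, so continue squaring.
x_1 = 10103^2 mod 23785 = 9174.
x_2 = 9174^2 mod 23785 = 10946.
Reached i = s−1 = 2 without hitting −1: 13 is a Miller–Rabin witness and 23785 is composite.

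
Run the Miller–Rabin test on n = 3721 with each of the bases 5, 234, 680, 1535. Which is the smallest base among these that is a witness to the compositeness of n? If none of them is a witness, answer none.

n − 1 = 3720 = 2^3 · 465, so s = 3 and d = 465.
Base 5: x_0 = 5^465 mod 3721 = 2500. x_0 is neither 1 nor 3720, so continue squaring. x_1 = 2500^2 mod 3721 = 2441. x_2 = 2441^2 mod 3721 = 1160. Reached i = s−1 = 2 without hitting −1: 5 is a Miller–Rabin witness and 3721 is composite.
Base 234: x_0 = 234^465 mod 3721 = 1636. x_0 is neither 1 nor 3720, so continue squaring. x_1 = 1636^2 mod 3721 = 1097. x_2 = 1097^2 mod 3721 = 1526. Reached i = s−1 = 2 without hitting −1: 234 is a Miller–Rabin witness and 3721 is composite.
Base 680: x_0 = 680^465 mod 3721 = 2929. x_0 is neither 1 nor 3720, so continue squaring. x_1 = 2929^2 mod 3721 = 2136. x_2 = 2136^2 mod 3721 = 550. Reached i = s−1 = 2 without hitting −1: 680 is a Miller–Rabin witness and 3721 is composite.
Base 1535: x_0 = 1535^465 mod 3721 = 865. x_0 is neither 1 nor 3720, so continue squaring. x_1 = 865^2 mod 3721 = 304. x_2 = 304^2 mod 3721 = 3112. Reached i = s−1 = 2 without hitting −1: 1535 is a Miller–Rabin witness and 3721 is composite.
The smallest witness among the given bases is 5.

5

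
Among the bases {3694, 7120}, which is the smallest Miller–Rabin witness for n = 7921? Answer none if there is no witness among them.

7120

n − 1 = 7920 = 2^4 · 495, so s = 4 and d = 495.
Base 3694: x_0 = 3694^495 mod 7921 = 1. x_0 = 1, so 3694 is not a witness.
Base 7120: x_0 = 7120^495 mod 7921 = 0. x_0 is neither 1 nor 7920, so continue squaring. x_1 = 0^2 mod 7921 = 0. x_2 = 0^2 mod 7921 = 0. x_3 = 0^2 mod 7921 = 0. Reached i = s−1 = 3 without hitting −1: 7120 is a Miller–Rabin witness and 7921 is composite.
The smallest witness among the given bases is 7120.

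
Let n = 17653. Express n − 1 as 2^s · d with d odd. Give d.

4413

Halving: 17652 → 8826 → 4413; 4413 is odd.
So 17652 = 2^2 · 4413.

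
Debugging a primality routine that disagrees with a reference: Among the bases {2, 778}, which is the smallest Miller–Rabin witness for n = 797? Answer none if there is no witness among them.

none

n − 1 = 796 = 2^2 · 199, so s = 2 and d = 199.
Base 2: x_0 = 2^199 mod 797 = 215. x_0 is neither 1 nor 796, so continue squaring. x_1 = 215^2 mod 797 = 796. x_1 ≡ −1, so 2 is not a witness.
Base 778: x_0 = 778^199 mod 797 = 582. x_0 is neither 1 nor 796, so continue squaring. x_1 = 582^2 mod 797 = 796. x_1 ≡ −1, so 778 is not a witness.
No listed base is a witness for 797.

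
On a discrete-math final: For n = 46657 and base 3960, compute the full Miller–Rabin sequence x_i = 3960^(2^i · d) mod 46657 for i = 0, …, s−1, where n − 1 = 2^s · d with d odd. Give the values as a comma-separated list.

n − 1 = 46656 = 2^6 · 729, so s = 6 and d = 729.
x_0 = 3960^729 mod 46657 = 27529.
x_1 = 27529^2 mod 46657 = 42847.
x_2 = 42847^2 mod 46657 = 5773.
x_3 = 5773^2 mod 46657 = 14431.
x_4 = 14431^2 mod 46657 = 23570.
x_5 = 23570^2 mod 46657 = 1.

27529, 42847, 5773, 14431, 23570, 1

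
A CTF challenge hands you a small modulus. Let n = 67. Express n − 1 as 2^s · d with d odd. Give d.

Halving: 66 → 33; 33 is odd.
So 66 = 2^1 · 33.

33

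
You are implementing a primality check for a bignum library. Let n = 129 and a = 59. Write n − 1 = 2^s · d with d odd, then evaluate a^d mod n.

59

n − 1 = 128 = 2^7 · 1, so s = 7 and d = 1.
59^1 mod 129 = 59.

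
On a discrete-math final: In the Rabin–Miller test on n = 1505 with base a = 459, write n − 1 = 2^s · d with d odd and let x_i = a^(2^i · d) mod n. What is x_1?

n − 1 = 1504 = 2^5 · 47, so s = 5 and d = 47.
x_0 = 459^47 mod 1505 = 149.
x_1 = 149^2 mod 1505 = 1131.

1131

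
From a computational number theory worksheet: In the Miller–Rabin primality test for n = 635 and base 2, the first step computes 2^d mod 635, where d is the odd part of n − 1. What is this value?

n − 1 = 634 = 2^1 · 317, so s = 1 and d = 317.
2^317 mod 635 = 512.

512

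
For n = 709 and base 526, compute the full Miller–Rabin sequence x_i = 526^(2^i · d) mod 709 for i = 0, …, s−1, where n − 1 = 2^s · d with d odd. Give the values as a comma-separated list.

n − 1 = 708 = 2^2 · 177, so s = 2 and d = 177.
x_0 = 526^177 mod 709 = 613.
x_1 = 613^2 mod 709 = 708.

613, 708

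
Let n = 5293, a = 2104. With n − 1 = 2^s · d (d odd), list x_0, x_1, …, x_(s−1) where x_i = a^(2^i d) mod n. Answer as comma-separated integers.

1124, 3642

n − 1 = 5292 = 2^2 · 1323, so s = 2 and d = 1323.
x_0 = 2104^1323 mod 5293 = 1124.
x_1 = 1124^2 mod 5293 = 3642.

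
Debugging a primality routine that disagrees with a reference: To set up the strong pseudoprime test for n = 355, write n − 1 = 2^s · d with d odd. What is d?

177

Halving: 354 → 177; 177 is odd.
So 354 = 2^1 · 177.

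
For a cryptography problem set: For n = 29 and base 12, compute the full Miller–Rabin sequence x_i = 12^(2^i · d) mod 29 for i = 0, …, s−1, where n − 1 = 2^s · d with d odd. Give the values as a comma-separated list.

n − 1 = 28 = 2^2 · 7, so s = 2 and d = 7.
x_0 = 12^7 mod 29 = 17.
x_1 = 17^2 mod 29 = 28.

17, 28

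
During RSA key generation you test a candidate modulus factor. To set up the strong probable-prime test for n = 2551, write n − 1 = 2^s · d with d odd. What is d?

Halving: 2550 → 1275; 1275 is odd.
So 2550 = 2^1 · 1275.

1275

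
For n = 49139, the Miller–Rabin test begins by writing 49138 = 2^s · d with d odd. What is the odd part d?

Halving: 49138 → 24569; 24569 is odd.
So 49138 = 2^1 · 24569.

24569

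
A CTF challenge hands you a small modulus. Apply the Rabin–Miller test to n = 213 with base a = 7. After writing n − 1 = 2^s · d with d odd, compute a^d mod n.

205

n − 1 = 212 = 2^2 · 53, so s = 2 and d = 53.
7^53 mod 213 = 205.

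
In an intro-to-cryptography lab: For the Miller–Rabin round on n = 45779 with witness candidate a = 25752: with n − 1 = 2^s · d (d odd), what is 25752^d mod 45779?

n − 1 = 45778 = 2^1 · 22889, so s = 1 and d = 22889.
Repeated squaring mod 45779: 25752^1 ≡ 25752, 25752^2 ≡ 10910, 25752^4 ≡ 2700, 25752^8 ≡ 11139, 25752^16 ≡ 16231, 25752^32 ≡ 32995, 25752^64 ≡ 45405, 25752^128 ≡ 2539, 25752^256 ≡ 37461, 25752^512 ≡ 17055, 25752^1024 ≡ 39038, 25752^2048 ≡ 28313, 25752^4096 ≡ 35679, 25752^8192 ≡ 14388, 25752^16384 ≡ 1906.
22889 = 16384 + 4096 + 2048 + 256 + 64 + 32 + 8 + 1, so 25752^22889 ≡ 1906·35679·28313·37461·45405·32995·11139·25752 ≡ 1 (mod 45779).

1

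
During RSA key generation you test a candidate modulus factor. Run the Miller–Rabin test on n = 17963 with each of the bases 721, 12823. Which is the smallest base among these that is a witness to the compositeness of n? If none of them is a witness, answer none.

n − 1 = 17962 = 2^1 · 8981, so s = 1 and d = 8981.
Base 721: x_0 = 721^8981 mod 17963 = 10412. x_0 ∉ {1, 17962} and s = 1, so 721 is a Miller–Rabin witness and 17963 is composite.
Base 12823: x_0 = 12823^8981 mod 17963 = 15980. x_0 ∉ {1, 17962} and s = 1, so 12823 is a Miller–Rabin witness and 17963 is composite.
The smallest witness among the given bases is 721.

721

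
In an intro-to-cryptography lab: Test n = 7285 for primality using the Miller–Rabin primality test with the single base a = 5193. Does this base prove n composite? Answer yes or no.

yes

n − 1 = 7284 = 2^2 · 1821, so s = 2 and d = 1821.
Repeated squaring mod 7285: 5193^1 ≡ 5193, 5193^2 ≡ 5464, 5193^4 ≡ 1366, 5193^8 ≡ 996, 5193^16 ≡ 1256, 5193^32 ≡ 3976, 5193^64 ≡ 126, 5193^128 ≡ 1306, 5193^256 ≡ 946, 5193^512 ≡ 6146, 5193^1024 ≡ 591.
1821 = 1024 + 512 + 256 + 16 + 8 + 4 + 1, so 5193^1821 ≡ 591·6146·946·1256·996·1366·5193 ≡ 1783 (mod 7285).
x_0 = 5193^1821 mod 7285 = 1783.
x_0 is neither 1 nor 7284, so continue squaring.
x_1 = 1783^2 mod 7285 = 2829.
Reached i = s−1 = 1 without hitting −1: 5193 is a Miller–Rabin witness and 7285 is composite.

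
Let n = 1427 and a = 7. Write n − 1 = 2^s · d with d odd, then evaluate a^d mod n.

1

n − 1 = 1426 = 2^1 · 713, so s = 1 and d = 713.
7^713 mod 1427 = 1.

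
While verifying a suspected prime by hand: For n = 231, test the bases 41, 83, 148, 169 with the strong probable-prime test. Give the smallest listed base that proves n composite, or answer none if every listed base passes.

n − 1 = 230 = 2^1 · 115, so s = 1 and d = 115.
Base 41: x_0 = 41^115 mod 231 = 230. x_0 = 230 ≡ −1, so 41 is not a witness.
Base 83: x_0 = 83^115 mod 231 = 230. x_0 = 230 ≡ −1, so 83 is not a witness.
Base 148: x_0 = 148^115 mod 231 = 1. x_0 = 1, so 148 is not a witness.
Base 169: x_0 = 169^115 mod 231 = 1. x_0 = 1, so 169 is not a witness.
No listed base is a witness for 231.

none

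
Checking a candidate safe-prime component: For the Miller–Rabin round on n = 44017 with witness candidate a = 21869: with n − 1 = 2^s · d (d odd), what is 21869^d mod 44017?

33103

n − 1 = 44016 = 2^4 · 2751, so s = 4 and d = 2751.
Repeated squaring mod 44017: 21869^1 ≡ 21869, 21869^2 ≡ 8456, 21869^4 ≡ 20328, 21869^8 ≡ 40005, 21869^16 ≡ 29939, 21869^32 ≡ 25550, 21869^64 ≡ 30390, 21869^128 ≡ 31423, 21869^256 ≡ 15585, 21869^512 ≡ 6419, 21869^1024 ≡ 3649, 21869^2048 ≡ 22067.
2751 = 2048 + 512 + 128 + 32 + 16 + 8 + 4 + 2 + 1, so 21869^2751 ≡ 22067·6419·31423·25550·29939·40005·20328·8456·21869 ≡ 33103 (mod 44017).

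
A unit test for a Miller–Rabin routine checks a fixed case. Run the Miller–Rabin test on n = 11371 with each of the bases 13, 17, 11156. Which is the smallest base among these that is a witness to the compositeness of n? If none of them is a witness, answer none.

n − 1 = 11370 = 2^1 · 5685, so s = 1 and d = 5685.
Base 13: x_0 = 13^5685 mod 11371 = 3257. x_0 ∉ {1, 11370} and s = 1, so 13 is a Miller–Rabin witness and 11371 is composite.
Base 17: x_0 = 17^5685 mod 11371 = 1398. x_0 ∉ {1, 11370} and s = 1, so 17 is a Miller–Rabin witness and 11371 is composite.
Base 11156: x_0 = 11156^5685 mod 11371 = 1678. x_0 ∉ {1, 11370} and s = 1, so 11156 is a Miller–Rabin witness and 11371 is composite.
The smallest witness among the given bases is 13.

13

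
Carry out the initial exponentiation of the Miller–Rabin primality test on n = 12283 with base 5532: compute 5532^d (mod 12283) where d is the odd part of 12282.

5642

n − 1 = 12282 = 2^1 · 6141, so s = 1 and d = 6141.
5532^6141 mod 12283 = 5642.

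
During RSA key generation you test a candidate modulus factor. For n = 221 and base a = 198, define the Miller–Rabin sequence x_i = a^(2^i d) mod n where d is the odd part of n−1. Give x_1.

9

n − 1 = 220 = 2^2 · 55, so s = 2 and d = 55.
x_0 = 198^55 mod 221 = 3.
x_1 = 3^2 mod 221 = 9.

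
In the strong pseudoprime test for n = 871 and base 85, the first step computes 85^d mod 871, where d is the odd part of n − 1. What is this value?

460

n − 1 = 870 = 2^1 · 435, so s = 1 and d = 435.
85^435 mod 871 = 460.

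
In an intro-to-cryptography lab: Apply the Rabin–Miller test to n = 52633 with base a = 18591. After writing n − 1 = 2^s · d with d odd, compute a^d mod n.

7930

n − 1 = 52632 = 2^3 · 6579, so s = 3 and d = 6579.
18591^6579 mod 52633 = 7930.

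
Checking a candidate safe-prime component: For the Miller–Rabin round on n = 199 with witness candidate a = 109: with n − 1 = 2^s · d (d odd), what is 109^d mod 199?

198

n − 1 = 198 = 2^1 · 99, so s = 1 and d = 99.
109^99 mod 199 = 198.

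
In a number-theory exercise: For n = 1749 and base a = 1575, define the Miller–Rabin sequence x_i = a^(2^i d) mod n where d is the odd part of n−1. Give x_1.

n − 1 = 1748 = 2^2 · 437, so s = 2 and d = 437.
Repeated squaring mod 1749: 1575^1 ≡ 1575, 1575^2 ≡ 543, 1575^4 ≡ 1017, 1575^8 ≡ 630, 1575^16 ≡ 1626, 1575^32 ≡ 1137, 1575^64 ≡ 258, 1575^128 ≡ 102, 1575^256 ≡ 1659.
437 = 256 + 128 + 32 + 16 + 4 + 1, so 1575^437 ≡ 1659·102·1137·1626·1017·1575 ≡ 1437 (mod 1749).
x_0 = 1437.
x_1 = 1437^2 mod 1749 = 1149.

1149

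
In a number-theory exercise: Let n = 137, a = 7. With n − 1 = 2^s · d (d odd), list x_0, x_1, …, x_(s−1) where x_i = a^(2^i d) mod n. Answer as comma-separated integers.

n − 1 = 136 = 2^3 · 17, so s = 3 and d = 17.
x_0 = 7^17 mod 137 = 100.
x_1 = 100^2 mod 137 = 136.
x_2 = 136^2 mod 137 = 1.

100, 136, 1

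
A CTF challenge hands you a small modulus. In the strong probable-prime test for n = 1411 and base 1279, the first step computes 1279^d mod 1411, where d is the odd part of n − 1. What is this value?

n − 1 = 1410 = 2^1 · 705, so s = 1 and d = 705.
Repeated squaring mod 1411: 1279^1 ≡ 1279, 1279^2 ≡ 492, 1279^4 ≡ 783, 1279^8 ≡ 715, 1279^16 ≡ 443, 1279^32 ≡ 120, 1279^64 ≡ 290, 1279^128 ≡ 851, 1279^256 ≡ 358, 1279^512 ≡ 1174.
705 = 512 + 128 + 64 + 1, so 1279^705 ≡ 1174·851·290·1279 ≡ 1194 (mod 1411).

1194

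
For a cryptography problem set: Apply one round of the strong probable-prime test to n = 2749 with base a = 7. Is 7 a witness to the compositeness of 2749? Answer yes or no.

no

n − 1 = 2748 = 2^2 · 687, so s = 2 and d = 687.
Repeated squaring mod 2749: 7^1 ≡ 7, 7^2 ≡ 49, 7^4 ≡ 2401, 7^8 ≡ 148, 7^16 ≡ 2661, 7^32 ≡ 2246, 7^64 ≡ 101, 7^128 ≡ 1954, 7^256 ≡ 2504, 7^512 ≡ 2296.
687 = 512 + 128 + 32 + 8 + 4 + 2 + 1, so 7^687 ≡ 2296·1954·2246·148·2401·49·7 ≡ 640 (mod 2749).
x_0 = 7^687 mod 2749 = 640.
x_0 is neither 1 nor 2748, so continue squaring.
x_1 = 640^2 mod 2749 = 2748.
x_1 ≡ −1, so 7 is not a witness.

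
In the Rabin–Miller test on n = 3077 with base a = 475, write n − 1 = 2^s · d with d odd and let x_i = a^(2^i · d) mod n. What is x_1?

n − 1 = 3076 = 2^2 · 769, so s = 2 and d = 769.
x_0 = 475^769 mod 3077 = 2685.
x_1 = 2685^2 mod 3077 = 2891.

2891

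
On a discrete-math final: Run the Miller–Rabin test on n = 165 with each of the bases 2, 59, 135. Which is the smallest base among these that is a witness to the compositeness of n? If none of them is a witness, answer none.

n − 1 = 164 = 2^2 · 41, so s = 2 and d = 41.
Base 2: x_0 = 2^41 mod 165 = 2. x_0 is neither 1 nor 164, so continue squaring. x_1 = 2^2 mod 165 = 4. Reached i = s−1 = 1 without hitting −1: 2 is a Miller–Rabin witness and 165 is composite.
Base 59: x_0 = 59^41 mod 165 = 59. x_0 is neither 1 nor 164, so continue squaring. x_1 = 59^2 mod 165 = 16. Reached i = s−1 = 1 without hitting −1: 59 is a Miller–Rabin witness and 165 is composite.
Base 135: x_0 = 135^41 mod 165 = 135. x_0 is neither 1 nor 164, so continue squaring. x_1 = 135^2 mod 165 = 75. Reached i = s−1 = 1 without hitting −1: 135 is a Miller–Rabin witness and 165 is composite.
The smallest witness among the given bases is 2.

2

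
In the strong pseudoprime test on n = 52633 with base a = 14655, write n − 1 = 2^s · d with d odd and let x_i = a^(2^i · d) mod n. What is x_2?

n − 1 = 52632 = 2^3 · 6579, so s = 3 and d = 6579.
Repeated squaring mod 52633: 14655^1 ≡ 14655, 14655^2 ≡ 26385, 14655^4 ≡ 44167, 14655^8 ≡ 39643, 14655^16 ≡ 51335, 14655^32 ≡ 548, 14655^64 ≡ 37139, 14655^128 ≡ 4923, 14655^256 ≡ 24749, 14655^512 ≡ 22780, 14655^1024 ≡ 19653, 14655^2048 ≡ 19455, 14655^4096 ≡ 13122.
6579 = 4096 + 2048 + 256 + 128 + 32 + 16 + 2 + 1, so 14655^6579 ≡ 13122·19455·24749·4923·548·51335·26385·14655 ≡ 1 (mod 52633).
x_0 = 1.
x_1 = 1^2 mod 52633 = 1.
x_2 = 1^2 mod 52633 = 1.

1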